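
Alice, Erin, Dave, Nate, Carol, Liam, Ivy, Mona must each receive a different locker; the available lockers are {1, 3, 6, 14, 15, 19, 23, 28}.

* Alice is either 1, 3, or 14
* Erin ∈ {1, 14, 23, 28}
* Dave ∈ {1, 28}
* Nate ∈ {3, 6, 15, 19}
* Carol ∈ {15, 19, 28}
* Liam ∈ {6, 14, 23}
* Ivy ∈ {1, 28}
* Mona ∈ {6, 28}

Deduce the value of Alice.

The 2 variables Dave and Ivy are confined to {1, 28}, which locks those values in; drop them from Alice, Erin, Carol, Mona.
Mona has just one choice, so Mona = 6. So Nate, Liam can't be 6.
The 2 variables Erin and Liam are confined to {14, 23}, which locks those values in; drop them from Alice.
So Alice = 3.

3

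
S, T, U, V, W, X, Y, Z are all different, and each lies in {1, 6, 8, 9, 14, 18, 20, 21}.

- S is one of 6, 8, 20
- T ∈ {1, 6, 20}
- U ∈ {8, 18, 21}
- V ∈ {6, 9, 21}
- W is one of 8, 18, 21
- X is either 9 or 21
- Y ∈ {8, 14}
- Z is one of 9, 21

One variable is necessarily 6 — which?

V

The 8 variables together cover exactly {1, 6, 8, 9, 14, 18, 20, 21} — 8 values for 8 variables — and 1 appears only in T's list, so T = 1.
The 7 still-open variables draw from only 7 values {6, 8, 9, 14, 18, 20, 21}, so each is used; only Y can be 14, hence Y = 14.
Among the 6 still-open variables, 20 fits only S (and all 6 values in {6, 8, 9, 18, 20, 21} must be used), so S = 20.
Among the 5 still-open variables, 6 fits only V (and all 5 values in {6, 8, 9, 18, 21} must be used), so V = 6.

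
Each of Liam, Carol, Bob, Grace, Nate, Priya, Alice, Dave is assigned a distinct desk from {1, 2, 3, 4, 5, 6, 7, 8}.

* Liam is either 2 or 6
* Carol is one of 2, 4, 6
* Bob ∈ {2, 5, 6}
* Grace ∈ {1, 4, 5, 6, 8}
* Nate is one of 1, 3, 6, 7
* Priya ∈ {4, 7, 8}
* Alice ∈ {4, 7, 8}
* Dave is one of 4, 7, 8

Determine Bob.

5

The 8 variables together cover exactly {1, 2, 3, 4, 5, 6, 7, 8} — 8 values for 8 variables — and 3 appears only in Nate's list, so Nate = 3.
Among the 7 still-open variables, 1 fits only Grace (and all 7 values in {1, 2, 4, 5, 6, 7, 8} must be used), so Grace = 1.
The 6 still-open variables together cover exactly {2, 4, 5, 6, 7, 8} — 6 values for 6 variables — and 5 appears only in Bob's list, so Bob = 5.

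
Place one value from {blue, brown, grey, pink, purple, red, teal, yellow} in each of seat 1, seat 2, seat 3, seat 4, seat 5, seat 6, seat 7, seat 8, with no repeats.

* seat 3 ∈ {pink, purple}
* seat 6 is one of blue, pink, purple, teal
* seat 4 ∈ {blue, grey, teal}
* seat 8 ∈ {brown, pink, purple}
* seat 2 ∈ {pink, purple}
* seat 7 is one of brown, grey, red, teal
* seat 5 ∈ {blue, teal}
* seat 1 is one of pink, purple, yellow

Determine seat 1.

The 8 variables together cover exactly {blue, brown, grey, pink, purple, red, teal, yellow} — 8 values for 8 variables — and red appears only in seat 7's list, so seat 7 = red.
Among the 7 still-open variables, brown fits only seat 8 (and all 7 values in {blue, brown, grey, pink, purple, teal, yellow} must be used), so seat 8 = brown.
Among the 6 still-open variables, grey fits only seat 4 (and all 6 values in {blue, grey, pink, purple, teal, yellow} must be used), so seat 4 = grey.
Among the 5 still-open variables, yellow fits only seat 1 (and all 5 values in {blue, pink, purple, teal, yellow} must be used), so seat 1 = yellow.

yellow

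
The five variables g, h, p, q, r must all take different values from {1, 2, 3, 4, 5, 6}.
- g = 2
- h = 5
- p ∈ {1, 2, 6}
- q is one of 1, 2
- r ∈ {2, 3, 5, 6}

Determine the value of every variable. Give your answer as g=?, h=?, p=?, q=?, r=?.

g=2, h=5, p=6, q=1, r=3

g's domain is down to {2}, so g = 2. So p, q, r can't be 2.
h has just one choice, so h = 5. Strike 5 from r.
q's domain is down to {1}, so q = 1. Remove 1 from p.
p has just one choice, so p = 6. Strike 6 from r.
r's domain is down to {3}, so r = 3.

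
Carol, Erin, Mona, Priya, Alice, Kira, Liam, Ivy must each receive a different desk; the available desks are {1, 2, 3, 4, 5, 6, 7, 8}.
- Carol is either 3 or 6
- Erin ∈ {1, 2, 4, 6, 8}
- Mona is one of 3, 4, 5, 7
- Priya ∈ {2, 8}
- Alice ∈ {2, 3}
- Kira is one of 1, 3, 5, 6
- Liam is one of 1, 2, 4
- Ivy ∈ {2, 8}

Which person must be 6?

Among the 8 variables, 7 fits only Mona (and all 8 values in {1, 2, 3, 4, 5, 6, 7, 8} must be used), so Mona = 7.
The 7 still-open variables draw from only 7 values {1, 2, 3, 4, 5, 6, 8}, so each is used; only Kira can be 5, hence Kira = 5.
The 2 variables Priya and Ivy are confined to {2, 8}, which locks those values in; drop them from Erin, Alice, Liam.
Alice's domain is down to {3}, so Alice = 3. Remove 3 from Carol.
So 6 goes to Carol.

Carol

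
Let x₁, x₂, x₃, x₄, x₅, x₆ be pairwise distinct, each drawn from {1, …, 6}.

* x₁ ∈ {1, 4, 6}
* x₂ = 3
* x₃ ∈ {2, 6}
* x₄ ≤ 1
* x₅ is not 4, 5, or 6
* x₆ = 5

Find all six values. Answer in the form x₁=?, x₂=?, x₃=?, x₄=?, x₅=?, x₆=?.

x₁=4, x₂=3, x₃=6, x₄=1, x₅=2, x₆=5

x₂ must be 3 (only option left). Strike 3 from x₅.
x₄ has just one choice, so x₄ = 1. Remove 1 from x₁, x₅.
That leaves x₅ = 2. Eliminate 2 elsewhere: x₃.
x₆ has just one choice, so x₆ = 5.
x₃ must be 6 (only option left). Eliminate 6 elsewhere: x₁.
x₁'s domain is down to {4}, so x₁ = 4.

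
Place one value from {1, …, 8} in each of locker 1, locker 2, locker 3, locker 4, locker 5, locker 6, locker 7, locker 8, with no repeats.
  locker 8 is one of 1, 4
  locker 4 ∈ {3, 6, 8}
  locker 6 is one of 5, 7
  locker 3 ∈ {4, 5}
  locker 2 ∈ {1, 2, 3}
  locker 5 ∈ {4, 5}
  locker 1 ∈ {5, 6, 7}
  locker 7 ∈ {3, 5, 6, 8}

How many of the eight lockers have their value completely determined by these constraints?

The 8 variables together cover exactly {1, 2, 3, 4, 5, 6, 7, 8} — 8 values for 8 variables — and 2 appears only in locker 2's list, so locker 2 = 2.
The 7 still-open variables draw from only 7 values {1, 3, 4, 5, 6, 7, 8}, so each is used; only locker 8 can be 1, hence locker 8 = 1.
locker 3 and locker 5 share exactly the 2 values {4, 5}; by pigeonhole those values go to them, so strike 4, 5 from locker 1, locker 6, locker 7.
locker 6's domain is down to {7}, so locker 6 = 7. So locker 1 can't be 7.
locker 1 has just one choice, so locker 1 = 6. So locker 4, locker 7 can't be 6.
Determined: locker 1=6, locker 2=2, locker 6=7, locker 8=1. The other lockers each still have more than one consistent value. That makes 4.

4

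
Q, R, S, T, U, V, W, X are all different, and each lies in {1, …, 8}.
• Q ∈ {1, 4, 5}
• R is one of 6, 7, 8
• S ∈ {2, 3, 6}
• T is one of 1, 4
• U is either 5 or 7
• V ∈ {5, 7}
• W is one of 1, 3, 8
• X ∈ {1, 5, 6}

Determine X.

The 8 variables draw from only 8 values {1, 2, 3, 4, 5, 6, 7, 8}, so each is used; only S can be 2, hence S = 2.
Among the 7 still-open variables, 3 fits only W (and all 7 values in {1, 3, 4, 5, 6, 7, 8} must be used), so W = 3.
The 6 still-open variables draw from only 6 values {1, 4, 5, 6, 7, 8}, so each is used; only R can be 8, hence R = 8.
The 5 still-open variables together cover exactly {1, 4, 5, 6, 7} — 5 values for 5 variables — and 6 appears only in X's list, so X = 6.

6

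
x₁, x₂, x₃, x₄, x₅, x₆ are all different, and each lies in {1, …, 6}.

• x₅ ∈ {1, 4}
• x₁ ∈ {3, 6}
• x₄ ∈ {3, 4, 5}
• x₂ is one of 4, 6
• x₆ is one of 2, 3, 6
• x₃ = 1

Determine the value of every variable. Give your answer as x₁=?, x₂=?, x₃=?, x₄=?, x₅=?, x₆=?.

x₁=3, x₂=6, x₃=1, x₄=5, x₅=4, x₆=2

x₃ has just one choice, so x₃ = 1. Remove 1 from x₅.
x₅'s domain is down to {4}, so x₅ = 4. Remove 4 from x₂, x₄.
x₂'s domain is down to {6}, so x₂ = 6. Eliminate 6 elsewhere: x₁, x₆.
x₁'s domain is down to {3}, so x₁ = 3. Strike 3 from x₄, x₆.
x₄ has just one choice, so x₄ = 5.
x₆ must be 2 (only option left).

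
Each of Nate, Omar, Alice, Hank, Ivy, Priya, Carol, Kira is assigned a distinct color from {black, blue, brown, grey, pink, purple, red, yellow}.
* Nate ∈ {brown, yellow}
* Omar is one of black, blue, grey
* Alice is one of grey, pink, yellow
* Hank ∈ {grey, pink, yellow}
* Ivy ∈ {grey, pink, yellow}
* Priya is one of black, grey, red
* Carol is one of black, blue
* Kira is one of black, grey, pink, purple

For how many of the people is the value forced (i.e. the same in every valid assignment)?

3

Among the 8 variables, brown fits only Nate (and all 8 values in {black, blue, brown, grey, pink, purple, red, yellow} must be used), so Nate = brown.
The 7 still-open variables draw from only 7 values {black, blue, grey, pink, purple, red, yellow}, so each is used; only Kira can be purple, hence Kira = purple.
The 6 still-open variables draw from only 6 values {black, blue, grey, pink, red, yellow}, so each is used; only Priya can be red, hence Priya = red.
Alice, Hank, Ivy between them cover only {grey, pink, yellow} — a naked triple. Remove those values from Omar.
Determined: Nate=brown, Priya=red, Kira=purple. The other people each still have more than one consistent value. That makes 3.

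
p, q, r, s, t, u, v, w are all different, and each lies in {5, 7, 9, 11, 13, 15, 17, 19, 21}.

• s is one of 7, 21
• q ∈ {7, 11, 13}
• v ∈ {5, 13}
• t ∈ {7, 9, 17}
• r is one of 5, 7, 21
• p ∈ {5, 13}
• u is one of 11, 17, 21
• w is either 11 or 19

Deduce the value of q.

11

Among the 8 variables, 9 fits only t (and all 8 values in {5, 7, 9, 11, 13, 17, 19, 21} must be used), so t = 9.
The 7 still-open variables together cover exactly {5, 7, 11, 13, 17, 19, 21} — 7 values for 7 variables — and 17 appears only in u's list, so u = 17.
The 6 still-open variables draw from only 6 values {5, 7, 11, 13, 19, 21}, so each is used; only w can be 19, hence w = 19.
Among the 5 still-open variables, 11 fits only q (and all 5 values in {5, 7, 11, 13, 21} must be used), so q = 11.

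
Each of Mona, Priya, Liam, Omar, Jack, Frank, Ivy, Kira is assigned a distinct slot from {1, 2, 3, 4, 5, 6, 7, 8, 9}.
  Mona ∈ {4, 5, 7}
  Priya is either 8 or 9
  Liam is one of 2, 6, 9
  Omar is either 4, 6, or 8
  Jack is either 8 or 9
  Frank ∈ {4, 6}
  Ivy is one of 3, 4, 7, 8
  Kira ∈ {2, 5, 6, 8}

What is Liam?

Among the 8 variables, 3 fits only Ivy (and all 8 values in {2, 3, 4, 5, 6, 7, 8, 9} must be used), so Ivy = 3.
The 7 still-open variables together cover exactly {2, 4, 5, 6, 7, 8, 9} — 7 values for 7 variables — and 7 appears only in Mona's list, so Mona = 7.
The 6 still-open variables together cover exactly {2, 4, 5, 6, 8, 9} — 6 values for 6 variables — and 5 appears only in Kira's list, so Kira = 5.
The 5 still-open variables draw from only 5 values {2, 4, 6, 8, 9}, so each is used; only Liam can be 2, hence Liam = 2.

2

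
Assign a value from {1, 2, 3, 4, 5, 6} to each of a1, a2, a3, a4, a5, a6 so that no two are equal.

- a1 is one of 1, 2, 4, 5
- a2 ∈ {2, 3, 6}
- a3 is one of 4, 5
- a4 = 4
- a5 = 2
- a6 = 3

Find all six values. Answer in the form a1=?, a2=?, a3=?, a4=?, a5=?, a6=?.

a4 must be 4 (only option left). So a1, a3 can't be 4.
a5 must be 2 (only option left). Remove 2 from a1, a2.
a6 has just one choice, so a6 = 3. Eliminate 3 elsewhere: a2.
a2 has just one choice, so a2 = 6.
a3's domain is down to {5}, so a3 = 5. Remove 5 from a1.
a1's domain is down to {1}, so a1 = 1.

a1=1, a2=6, a3=5, a4=4, a5=2, a6=3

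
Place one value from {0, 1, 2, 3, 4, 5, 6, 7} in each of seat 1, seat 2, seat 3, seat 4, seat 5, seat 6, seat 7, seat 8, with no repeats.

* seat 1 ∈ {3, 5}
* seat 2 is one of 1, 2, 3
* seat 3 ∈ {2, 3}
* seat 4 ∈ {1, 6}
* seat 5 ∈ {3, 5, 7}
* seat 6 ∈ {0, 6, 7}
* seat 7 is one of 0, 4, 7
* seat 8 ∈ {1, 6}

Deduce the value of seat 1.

Among the 8 variables, 4 fits only seat 7 (and all 8 values in {0, 1, 2, 3, 4, 5, 6, 7} must be used), so seat 7 = 4.
The 7 still-open variables draw from only 7 values {0, 1, 2, 3, 5, 6, 7}, so each is used; only seat 6 can be 0, hence seat 6 = 0.
The 6 still-open variables together cover exactly {1, 2, 3, 5, 6, 7} — 6 values for 6 variables — and 7 appears only in seat 5's list, so seat 5 = 7.
Among the 5 still-open variables, 5 fits only seat 1 (and all 5 values in {1, 2, 3, 5, 6} must be used), so seat 1 = 5.

5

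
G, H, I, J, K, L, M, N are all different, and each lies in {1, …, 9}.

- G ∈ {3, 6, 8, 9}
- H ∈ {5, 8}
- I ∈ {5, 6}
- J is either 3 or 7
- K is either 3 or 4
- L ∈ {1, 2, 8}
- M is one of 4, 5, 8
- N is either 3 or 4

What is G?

K and N between them cover only {3, 4} — a naked pair. Remove those values from G, J, M.
J's domain is down to {7}, so J = 7.
H and M share exactly the 2 values {5, 8}; by pigeonhole those values go to them, so strike 5, 8 from G, I, L.
That leaves I = 6. So G can't be 6.
So G = 9.

9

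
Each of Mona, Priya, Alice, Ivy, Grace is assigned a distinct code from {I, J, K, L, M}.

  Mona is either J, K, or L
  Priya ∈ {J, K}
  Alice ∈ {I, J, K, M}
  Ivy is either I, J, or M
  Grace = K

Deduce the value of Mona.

L

Grace's domain is down to {K}, so Grace = K. Eliminate K elsewhere: Mona, Priya, Alice.
That leaves Priya = J. Strike J from Mona, Alice, Ivy.
So Mona = L.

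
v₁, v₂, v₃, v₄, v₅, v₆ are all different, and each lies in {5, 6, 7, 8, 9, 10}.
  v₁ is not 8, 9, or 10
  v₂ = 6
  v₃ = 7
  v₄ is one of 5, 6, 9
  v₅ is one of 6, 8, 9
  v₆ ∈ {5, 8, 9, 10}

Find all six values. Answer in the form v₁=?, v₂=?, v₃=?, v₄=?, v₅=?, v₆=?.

v₁=5, v₂=6, v₃=7, v₄=9, v₅=8, v₆=10

v₂ must be 6 (only option left). Eliminate 6 elsewhere: v₁, v₄, v₅.
v₃'s domain is down to {7}, so v₃ = 7. Strike 7 from v₁.
v₁ must be 5 (only option left). Eliminate 5 elsewhere: v₄, v₆.
v₄ has just one choice, so v₄ = 9. So v₅, v₆ can't be 9.
That leaves v₅ = 8. So v₆ can't be 8.
v₆ has just one choice, so v₆ = 10.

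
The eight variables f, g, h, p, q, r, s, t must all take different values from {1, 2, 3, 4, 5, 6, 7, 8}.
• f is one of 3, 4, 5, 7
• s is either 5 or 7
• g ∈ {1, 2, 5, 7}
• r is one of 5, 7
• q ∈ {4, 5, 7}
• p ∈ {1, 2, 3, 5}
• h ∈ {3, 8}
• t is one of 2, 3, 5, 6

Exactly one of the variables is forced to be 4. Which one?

The 8 variables draw from only 8 values {1, 2, 3, 4, 5, 6, 7, 8}, so each is used; only t can be 6, hence t = 6.
Among the 7 still-open variables, 8 fits only h (and all 7 values in {1, 2, 3, 4, 5, 7, 8} must be used), so h = 8.
r and s share exactly the 2 values {5, 7}; by pigeonhole those values go to them, so strike 5, 7 from f, g, p, q.
So 4 goes to q.

q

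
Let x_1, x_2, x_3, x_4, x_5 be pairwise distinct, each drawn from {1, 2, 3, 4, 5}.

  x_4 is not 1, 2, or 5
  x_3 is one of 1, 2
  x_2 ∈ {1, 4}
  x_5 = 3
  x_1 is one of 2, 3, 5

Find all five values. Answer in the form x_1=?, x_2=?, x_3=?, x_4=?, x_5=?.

x_1=5, x_2=1, x_3=2, x_4=4, x_5=3

x_5 has just one choice, so x_5 = 3. Eliminate 3 elsewhere: x_1, x_4.
x_4's domain is down to {4}, so x_4 = 4. So x_2 can't be 4.
x_2 must be 1 (only option left). Strike 1 from x_3.
x_3 has just one choice, so x_3 = 2. So x_1 can't be 2.
x_1 has just one choice, so x_1 = 5.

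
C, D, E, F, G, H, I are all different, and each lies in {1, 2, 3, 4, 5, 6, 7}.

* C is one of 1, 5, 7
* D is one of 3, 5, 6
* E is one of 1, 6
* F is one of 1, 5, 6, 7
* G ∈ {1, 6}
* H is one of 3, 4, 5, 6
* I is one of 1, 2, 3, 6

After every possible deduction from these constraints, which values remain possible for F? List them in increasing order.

5, 7

The 7 variables draw from only 7 values {1, 2, 3, 4, 5, 6, 7}, so each is used; only I can be 2, hence I = 2.
Among the 6 still-open variables, 4 fits only H (and all 6 values in {1, 3, 4, 5, 6, 7} must be used), so H = 4.
The 5 still-open variables draw from only 5 values {1, 3, 5, 6, 7}, so each is used; only D can be 3, hence D = 3.
E and G between them cover only {1, 6} — a naked pair. Remove those values from C, F.
No further eliminations apply; F can still be any of 5, 7.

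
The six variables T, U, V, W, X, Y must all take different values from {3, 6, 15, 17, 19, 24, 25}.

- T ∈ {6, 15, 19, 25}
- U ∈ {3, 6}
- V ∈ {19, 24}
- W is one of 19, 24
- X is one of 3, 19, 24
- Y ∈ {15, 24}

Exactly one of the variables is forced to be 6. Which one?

U

Among the 6 variables, 25 fits only T (and all 6 values in {3, 6, 15, 19, 24, 25} must be used), so T = 25.
The 5 still-open variables draw from only 5 values {3, 6, 15, 19, 24}, so each is used; only U can be 6, hence U = 6.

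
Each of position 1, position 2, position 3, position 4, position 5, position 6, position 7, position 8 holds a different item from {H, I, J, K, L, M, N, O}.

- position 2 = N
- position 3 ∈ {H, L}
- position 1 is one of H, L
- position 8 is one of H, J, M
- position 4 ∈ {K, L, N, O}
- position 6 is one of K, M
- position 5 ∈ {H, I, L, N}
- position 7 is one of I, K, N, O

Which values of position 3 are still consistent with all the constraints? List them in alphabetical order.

H, L

position 2 must be N (only option left). Remove N from position 4, position 5, position 7.
The 7 still-open variables together cover exactly {H, I, J, K, L, M, O} — 7 values for 7 variables — and J appears only in position 8's list, so position 8 = J.
The 6 still-open variables draw from only 6 values {H, I, K, L, M, O}, so each is used; only position 6 can be M, hence position 6 = M.
position 1 and position 3 between them cover only {H, L} — a naked pair. Remove those values from position 4, position 5.
position 5's domain is down to {I}, so position 5 = I. Eliminate I elsewhere: position 7.
No further eliminations apply; position 3 can still be any of H, L.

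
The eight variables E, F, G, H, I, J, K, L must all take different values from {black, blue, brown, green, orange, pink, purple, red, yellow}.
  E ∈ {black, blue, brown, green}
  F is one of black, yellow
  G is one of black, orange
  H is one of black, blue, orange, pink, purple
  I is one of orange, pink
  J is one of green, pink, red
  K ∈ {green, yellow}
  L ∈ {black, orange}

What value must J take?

red

G and L share exactly the 2 values {black, orange}; by pigeonhole those values go to them, so strike black, orange from E, F, H, I.
F must be yellow (only option left). Eliminate yellow elsewhere: K.
I's domain is down to {pink}, so I = pink. Strike pink from H, J.
K must be green (only option left). Eliminate green elsewhere: E, J.
So J = red.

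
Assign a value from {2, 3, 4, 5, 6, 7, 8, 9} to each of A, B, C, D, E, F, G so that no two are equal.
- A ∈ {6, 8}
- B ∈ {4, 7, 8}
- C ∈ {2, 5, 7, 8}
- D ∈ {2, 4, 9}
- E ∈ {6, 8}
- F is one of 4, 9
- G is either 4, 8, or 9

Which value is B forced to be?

7

The 7 variables draw from only 7 values {2, 4, 5, 6, 7, 8, 9}, so each is used; only C can be 5, hence C = 5.
The 6 still-open variables draw from only 6 values {2, 4, 6, 7, 8, 9}, so each is used; only D can be 2, hence D = 2.
Among the 5 still-open variables, 7 fits only B (and all 5 values in {4, 6, 7, 8, 9} must be used), so B = 7.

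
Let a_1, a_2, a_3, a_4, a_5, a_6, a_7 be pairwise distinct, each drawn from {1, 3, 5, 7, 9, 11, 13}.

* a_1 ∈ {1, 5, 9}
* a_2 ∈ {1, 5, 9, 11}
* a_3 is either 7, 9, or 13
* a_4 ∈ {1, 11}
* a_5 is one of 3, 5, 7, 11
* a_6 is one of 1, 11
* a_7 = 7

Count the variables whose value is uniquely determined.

a_7 has just one choice, so a_7 = 7. Remove 7 from a_3, a_5.
The 6 still-open variables together cover exactly {1, 3, 5, 9, 11, 13} — 6 values for 6 variables — and 3 appears only in a_5's list, so a_5 = 3.
The 5 still-open variables together cover exactly {1, 5, 9, 11, 13} — 5 values for 5 variables — and 13 appears only in a_3's list, so a_3 = 13.
a_4 and a_6 share exactly the 2 values {1, 11}; by pigeonhole those values go to them, so strike 1, 11 from a_1, a_2.
Determined: a_3=13, a_5=3, a_7=7. The other variables each still have more than one consistent value. That makes 3.

3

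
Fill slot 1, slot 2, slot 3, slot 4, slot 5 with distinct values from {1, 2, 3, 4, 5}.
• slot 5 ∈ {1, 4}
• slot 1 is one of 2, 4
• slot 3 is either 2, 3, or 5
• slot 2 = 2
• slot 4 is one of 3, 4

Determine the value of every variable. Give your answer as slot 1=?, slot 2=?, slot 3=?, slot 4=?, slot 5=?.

slot 2 has just one choice, so slot 2 = 2. Remove 2 from slot 1, slot 3.
That leaves slot 1 = 4. Strike 4 from slot 4, slot 5.
slot 4's domain is down to {3}, so slot 4 = 3. Eliminate 3 elsewhere: slot 3.
That leaves slot 5 = 1.
That leaves slot 3 = 5.

slot 1=4, slot 2=2, slot 3=5, slot 4=3, slot 5=1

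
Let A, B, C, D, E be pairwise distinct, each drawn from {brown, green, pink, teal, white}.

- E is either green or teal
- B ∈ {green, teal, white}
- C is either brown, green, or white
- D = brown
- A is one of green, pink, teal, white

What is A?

pink

D has just one choice, so D = brown. Eliminate brown elsewhere: C.
Among the 4 still-open variables, pink fits only A (and all 4 values in {green, pink, teal, white} must be used), so A = pink.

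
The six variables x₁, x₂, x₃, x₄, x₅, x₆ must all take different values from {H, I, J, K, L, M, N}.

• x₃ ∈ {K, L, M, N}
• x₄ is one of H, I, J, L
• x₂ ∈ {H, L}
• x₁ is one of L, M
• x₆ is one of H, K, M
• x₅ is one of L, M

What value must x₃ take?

N

x₁ and x₅ between them cover only {L, M} — a naked pair. Remove those values from x₂, x₃, x₄, x₆.
x₂ must be H (only option left). So x₄, x₆ can't be H.
x₆ has just one choice, so x₆ = K. Remove K from x₃.
So x₃ = N.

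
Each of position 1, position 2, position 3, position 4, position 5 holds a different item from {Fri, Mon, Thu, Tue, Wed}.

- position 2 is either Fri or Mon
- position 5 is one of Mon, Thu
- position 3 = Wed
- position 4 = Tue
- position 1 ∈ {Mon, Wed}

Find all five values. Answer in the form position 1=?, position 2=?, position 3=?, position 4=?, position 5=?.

position 1=Mon, position 2=Fri, position 3=Wed, position 4=Tue, position 5=Thu

position 3's domain is down to {Wed}, so position 3 = Wed. So position 1 can't be Wed.
position 4 has just one choice, so position 4 = Tue.
position 1 must be Mon (only option left). So position 2, position 5 can't be Mon.
That leaves position 2 = Fri.
position 5's domain is down to {Thu}, so position 5 = Thu.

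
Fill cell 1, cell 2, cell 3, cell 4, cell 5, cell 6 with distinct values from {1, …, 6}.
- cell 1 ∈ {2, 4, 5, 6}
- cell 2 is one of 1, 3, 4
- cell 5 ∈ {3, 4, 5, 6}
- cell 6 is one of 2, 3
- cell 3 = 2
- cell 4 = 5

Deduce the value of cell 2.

cell 3's domain is down to {2}, so cell 3 = 2. So cell 1, cell 6 can't be 2.
That leaves cell 4 = 5. Strike 5 from cell 1, cell 5.
That leaves cell 6 = 3. Eliminate 3 elsewhere: cell 2, cell 5.
The 3 still-open variables draw from only 3 values {1, 4, 6}, so each is used; only cell 2 can be 1, hence cell 2 = 1.

1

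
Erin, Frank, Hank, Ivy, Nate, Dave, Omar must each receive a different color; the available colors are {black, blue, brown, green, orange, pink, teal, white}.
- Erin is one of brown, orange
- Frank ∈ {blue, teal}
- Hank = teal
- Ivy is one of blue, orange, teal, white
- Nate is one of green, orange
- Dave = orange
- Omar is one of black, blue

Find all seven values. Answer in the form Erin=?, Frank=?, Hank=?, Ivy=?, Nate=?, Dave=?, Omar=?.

Hank has just one choice, so Hank = teal. Eliminate teal elsewhere: Frank, Ivy.
Dave has just one choice, so Dave = orange. Eliminate orange elsewhere: Erin, Ivy, Nate.
Erin must be brown (only option left).
Frank must be blue (only option left). Strike blue from Ivy, Omar.
That leaves Ivy = white.
Nate has just one choice, so Nate = green.
Omar's domain is down to {black}, so Omar = black.

Erin=brown, Frank=blue, Hank=teal, Ivy=white, Nate=green, Dave=orange, Omar=black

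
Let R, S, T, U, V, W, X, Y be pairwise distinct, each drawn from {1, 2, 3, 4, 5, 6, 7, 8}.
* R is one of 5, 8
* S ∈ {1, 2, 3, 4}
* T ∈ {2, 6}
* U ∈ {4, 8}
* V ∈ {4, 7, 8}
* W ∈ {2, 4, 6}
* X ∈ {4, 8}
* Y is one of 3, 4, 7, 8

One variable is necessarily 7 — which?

V

Among the 8 variables, 1 fits only S (and all 8 values in {1, 2, 3, 4, 5, 6, 7, 8} must be used), so S = 1.
The 7 still-open variables draw from only 7 values {2, 3, 4, 5, 6, 7, 8}, so each is used; only Y can be 3, hence Y = 3.
Among the 6 still-open variables, 5 fits only R (and all 6 values in {2, 4, 5, 6, 7, 8} must be used), so R = 5.
The 5 still-open variables together cover exactly {2, 4, 6, 7, 8} — 5 values for 5 variables — and 7 appears only in V's list, so V = 7.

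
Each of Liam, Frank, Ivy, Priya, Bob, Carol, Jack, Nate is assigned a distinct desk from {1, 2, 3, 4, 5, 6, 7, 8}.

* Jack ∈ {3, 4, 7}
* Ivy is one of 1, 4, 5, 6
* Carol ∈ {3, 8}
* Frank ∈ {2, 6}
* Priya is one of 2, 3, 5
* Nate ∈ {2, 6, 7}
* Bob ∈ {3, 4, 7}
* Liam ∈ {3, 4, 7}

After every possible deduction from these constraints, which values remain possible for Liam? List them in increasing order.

The 8 variables draw from only 8 values {1, 2, 3, 4, 5, 6, 7, 8}, so each is used; only Ivy can be 1, hence Ivy = 1.
Among the 7 still-open variables, 5 fits only Priya (and all 7 values in {2, 3, 4, 5, 6, 7, 8} must be used), so Priya = 5.
The 6 still-open variables draw from only 6 values {2, 3, 4, 6, 7, 8}, so each is used; only Carol can be 8, hence Carol = 8.
The 3 variables Liam, Bob, Jack are confined to {3, 4, 7}, which locks those values in; drop them from Nate.
No further eliminations apply; Liam can still be any of 3, 4, 7.

3, 4, 7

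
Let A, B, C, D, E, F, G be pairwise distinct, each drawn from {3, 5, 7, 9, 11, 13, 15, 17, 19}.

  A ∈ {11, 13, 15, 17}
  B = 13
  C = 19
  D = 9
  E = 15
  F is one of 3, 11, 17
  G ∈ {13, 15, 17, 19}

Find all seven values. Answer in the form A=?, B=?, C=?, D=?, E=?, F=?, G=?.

B has just one choice, so B = 13. Eliminate 13 elsewhere: A, G.
C must be 19 (only option left). Strike 19 from G.
D's domain is down to {9}, so D = 9.
E's domain is down to {15}, so E = 15. So A, G can't be 15.
That leaves G = 17. Remove 17 from A, F.
That leaves A = 11. So F can't be 11.
That leaves F = 3.

A=11, B=13, C=19, D=9, E=15, F=3, G=17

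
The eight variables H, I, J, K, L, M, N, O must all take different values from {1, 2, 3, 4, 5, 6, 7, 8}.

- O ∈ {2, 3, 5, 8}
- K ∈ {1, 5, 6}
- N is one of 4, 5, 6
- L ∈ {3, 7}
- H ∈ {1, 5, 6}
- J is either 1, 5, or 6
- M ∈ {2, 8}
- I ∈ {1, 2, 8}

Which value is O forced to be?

The 8 variables draw from only 8 values {1, 2, 3, 4, 5, 6, 7, 8}, so each is used; only N can be 4, hence N = 4.
The 7 still-open variables together cover exactly {1, 2, 3, 5, 6, 7, 8} — 7 values for 7 variables — and 7 appears only in L's list, so L = 7.
The 6 still-open variables together cover exactly {1, 2, 3, 5, 6, 8} — 6 values for 6 variables — and 3 appears only in O's list, so O = 3.

3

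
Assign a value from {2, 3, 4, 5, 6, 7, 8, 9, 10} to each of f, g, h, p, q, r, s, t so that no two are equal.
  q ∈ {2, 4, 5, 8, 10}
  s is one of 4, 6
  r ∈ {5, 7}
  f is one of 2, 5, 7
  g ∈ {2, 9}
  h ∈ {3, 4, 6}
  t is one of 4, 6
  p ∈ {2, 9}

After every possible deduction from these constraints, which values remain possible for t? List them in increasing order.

4, 6

g and p share exactly the 2 values {2, 9}; by pigeonhole those values go to them, so strike 2, 9 from f, q.
The 2 variables f and r are confined to {5, 7}, which locks those values in; drop them from q.
s and t share exactly the 2 values {4, 6}; by pigeonhole those values go to them, so strike 4, 6 from h, q.
h must be 3 (only option left).
No further eliminations apply; t can still be any of 4, 6.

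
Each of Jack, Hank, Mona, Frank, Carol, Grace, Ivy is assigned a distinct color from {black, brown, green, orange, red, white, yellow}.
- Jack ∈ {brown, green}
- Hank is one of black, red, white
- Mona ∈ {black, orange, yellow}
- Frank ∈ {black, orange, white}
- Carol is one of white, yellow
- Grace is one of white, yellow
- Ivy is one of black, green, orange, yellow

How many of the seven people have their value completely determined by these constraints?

The 7 variables together cover exactly {black, brown, green, orange, red, white, yellow} — 7 values for 7 variables — and brown appears only in Jack's list, so Jack = brown.
Among the 6 still-open variables, green fits only Ivy (and all 6 values in {black, green, orange, red, white, yellow} must be used), so Ivy = green.
Among the 5 still-open variables, red fits only Hank (and all 5 values in {black, orange, red, white, yellow} must be used), so Hank = red.
The 2 variables Carol and Grace are confined to {white, yellow}, which locks those values in; drop them from Mona, Frank.
Determined: Jack=brown, Hank=red, Ivy=green. The other people each still have more than one consistent value. That makes 3.

3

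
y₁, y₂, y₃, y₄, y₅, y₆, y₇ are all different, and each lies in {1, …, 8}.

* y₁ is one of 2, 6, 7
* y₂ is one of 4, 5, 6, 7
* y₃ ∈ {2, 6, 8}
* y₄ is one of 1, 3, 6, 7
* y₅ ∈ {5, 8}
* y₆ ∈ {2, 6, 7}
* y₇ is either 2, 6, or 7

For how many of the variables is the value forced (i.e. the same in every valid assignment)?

y₁, y₆, y₇ share exactly the 3 values {2, 6, 7}; by pigeonhole those values go to them, so strike 2, 6, 7 from y₂, y₃, y₄.
y₃ must be 8 (only option left). So y₅ can't be 8.
y₅'s domain is down to {5}, so y₅ = 5. Strike 5 from y₂.
y₂ has just one choice, so y₂ = 4.
Determined: y₂=4, y₃=8, y₅=5. The other variables each still have more than one consistent value. That makes 3.

3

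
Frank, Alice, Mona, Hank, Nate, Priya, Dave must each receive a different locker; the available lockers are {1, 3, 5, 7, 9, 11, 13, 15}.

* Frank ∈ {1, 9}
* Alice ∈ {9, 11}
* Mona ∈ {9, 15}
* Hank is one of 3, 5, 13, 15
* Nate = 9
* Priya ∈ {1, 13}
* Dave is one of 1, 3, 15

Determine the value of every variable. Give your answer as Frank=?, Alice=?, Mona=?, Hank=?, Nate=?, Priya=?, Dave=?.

Nate's domain is down to {9}, so Nate = 9. So Frank, Alice, Mona can't be 9.
Frank must be 1 (only option left). Eliminate 1 elsewhere: Priya, Dave.
That leaves Alice = 11.
That leaves Mona = 15. So Hank, Dave can't be 15.
That leaves Priya = 13. Remove 13 from Hank.
Dave's domain is down to {3}, so Dave = 3. Remove 3 from Hank.
Hank's domain is down to {5}, so Hank = 5.

Frank=1, Alice=11, Mona=15, Hank=5, Nate=9, Priya=13, Dave=3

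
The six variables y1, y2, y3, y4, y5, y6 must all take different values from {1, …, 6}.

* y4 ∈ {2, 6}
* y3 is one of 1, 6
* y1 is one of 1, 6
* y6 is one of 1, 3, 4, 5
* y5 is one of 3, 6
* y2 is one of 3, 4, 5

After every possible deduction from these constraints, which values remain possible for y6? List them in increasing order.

Among the 6 variables, 2 fits only y4 (and all 6 values in {1, 2, 3, 4, 5, 6} must be used), so y4 = 2.
y1 and y3 share exactly the 2 values {1, 6}; by pigeonhole those values go to them, so strike 1, 6 from y5, y6.
y5 must be 3 (only option left). So y2, y6 can't be 3.
No further eliminations apply; y6 can still be any of 4, 5.

4, 5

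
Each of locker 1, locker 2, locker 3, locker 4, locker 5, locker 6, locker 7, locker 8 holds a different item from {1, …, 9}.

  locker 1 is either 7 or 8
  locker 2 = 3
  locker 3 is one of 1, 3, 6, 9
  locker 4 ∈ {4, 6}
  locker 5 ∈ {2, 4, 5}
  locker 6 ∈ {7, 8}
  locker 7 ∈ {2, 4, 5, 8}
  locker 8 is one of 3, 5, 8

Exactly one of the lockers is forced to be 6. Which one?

locker 2 has just one choice, so locker 2 = 3. Remove 3 from locker 3, locker 8.
locker 1 and locker 6 share exactly the 2 values {7, 8}; by pigeonhole those values go to them, so strike 7, 8 from locker 7, locker 8.
locker 8 must be 5 (only option left). So locker 5, locker 7 can't be 5.
locker 5 and locker 7 between them cover only {2, 4} — a naked pair. Remove those values from locker 4.
So 6 goes to locker 4.

locker 4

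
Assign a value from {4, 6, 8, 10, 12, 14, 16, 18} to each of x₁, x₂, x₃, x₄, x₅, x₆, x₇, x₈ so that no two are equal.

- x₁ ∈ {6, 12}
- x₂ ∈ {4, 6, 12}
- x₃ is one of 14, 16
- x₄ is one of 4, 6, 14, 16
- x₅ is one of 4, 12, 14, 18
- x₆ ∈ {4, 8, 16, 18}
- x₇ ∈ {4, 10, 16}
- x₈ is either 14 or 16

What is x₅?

The 8 variables draw from only 8 values {4, 6, 8, 10, 12, 14, 16, 18}, so each is used; only x₆ can be 8, hence x₆ = 8.
The 7 still-open variables draw from only 7 values {4, 6, 10, 12, 14, 16, 18}, so each is used; only x₇ can be 10, hence x₇ = 10.
The 6 still-open variables together cover exactly {4, 6, 12, 14, 16, 18} — 6 values for 6 variables — and 18 appears only in x₅'s list, so x₅ = 18.

18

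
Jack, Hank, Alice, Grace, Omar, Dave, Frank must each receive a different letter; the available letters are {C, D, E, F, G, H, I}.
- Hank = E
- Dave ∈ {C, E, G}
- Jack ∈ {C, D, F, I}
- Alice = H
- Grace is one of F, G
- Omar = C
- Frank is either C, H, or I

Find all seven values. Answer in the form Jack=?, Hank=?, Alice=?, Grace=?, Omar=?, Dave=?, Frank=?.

Jack=D, Hank=E, Alice=H, Grace=F, Omar=C, Dave=G, Frank=I

Hank's domain is down to {E}, so Hank = E. So Dave can't be E.
That leaves Alice = H. Remove H from Frank.
Omar must be C (only option left). Eliminate C elsewhere: Jack, Dave, Frank.
Dave must be G (only option left). Remove G from Grace.
Frank's domain is down to {I}, so Frank = I. Remove I from Jack.
That leaves Grace = F. Eliminate F elsewhere: Jack.
Jack's domain is down to {D}, so Jack = D.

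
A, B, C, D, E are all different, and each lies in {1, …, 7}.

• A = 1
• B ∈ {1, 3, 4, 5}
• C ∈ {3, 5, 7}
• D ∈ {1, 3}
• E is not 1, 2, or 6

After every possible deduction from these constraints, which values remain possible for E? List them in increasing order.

A's domain is down to {1}, so A = 1. Eliminate 1 elsewhere: B, D.
D has just one choice, so D = 3. Eliminate 3 elsewhere: B, C, E.
No further eliminations apply; E can still be any of 4, 5, 7.

4, 5, 7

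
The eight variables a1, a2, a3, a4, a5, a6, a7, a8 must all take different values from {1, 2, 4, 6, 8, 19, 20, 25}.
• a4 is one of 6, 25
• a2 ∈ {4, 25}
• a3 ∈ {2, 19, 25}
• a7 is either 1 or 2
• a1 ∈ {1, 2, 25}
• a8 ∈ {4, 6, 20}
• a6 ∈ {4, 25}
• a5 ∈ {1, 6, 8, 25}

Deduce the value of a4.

Among the 8 variables, 8 fits only a5 (and all 8 values in {1, 2, 4, 6, 8, 19, 20, 25} must be used), so a5 = 8.
The 7 still-open variables together cover exactly {1, 2, 4, 6, 19, 20, 25} — 7 values for 7 variables — and 19 appears only in a3's list, so a3 = 19.
The 6 still-open variables together cover exactly {1, 2, 4, 6, 20, 25} — 6 values for 6 variables — and 20 appears only in a8's list, so a8 = 20.
Among the 5 still-open variables, 6 fits only a4 (and all 5 values in {1, 2, 4, 6, 25} must be used), so a4 = 6.

6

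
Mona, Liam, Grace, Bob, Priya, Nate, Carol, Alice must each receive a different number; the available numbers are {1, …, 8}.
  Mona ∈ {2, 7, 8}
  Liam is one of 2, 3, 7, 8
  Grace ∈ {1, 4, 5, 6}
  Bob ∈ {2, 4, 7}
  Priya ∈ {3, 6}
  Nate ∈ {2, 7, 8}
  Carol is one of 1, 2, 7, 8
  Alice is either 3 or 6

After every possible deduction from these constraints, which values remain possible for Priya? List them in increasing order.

3, 6

The 8 variables together cover exactly {1, 2, 3, 4, 5, 6, 7, 8} — 8 values for 8 variables — and 5 appears only in Grace's list, so Grace = 5.
The 7 still-open variables together cover exactly {1, 2, 3, 4, 6, 7, 8} — 7 values for 7 variables — and 1 appears only in Carol's list, so Carol = 1.
The 6 still-open variables draw from only 6 values {2, 3, 4, 6, 7, 8}, so each is used; only Bob can be 4, hence Bob = 4.
The 2 variables Priya and Alice are confined to {3, 6}, which locks those values in; drop them from Liam.
No further eliminations apply; Priya can still be any of 3, 6.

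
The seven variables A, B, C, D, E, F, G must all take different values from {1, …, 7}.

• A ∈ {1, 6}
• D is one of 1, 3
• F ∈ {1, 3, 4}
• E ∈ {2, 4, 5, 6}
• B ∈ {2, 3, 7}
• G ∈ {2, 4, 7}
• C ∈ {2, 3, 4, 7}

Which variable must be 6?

A

Among the 7 variables, 5 fits only E (and all 7 values in {1, 2, 3, 4, 5, 6, 7} must be used), so E = 5.
The 6 still-open variables together cover exactly {1, 2, 3, 4, 6, 7} — 6 values for 6 variables — and 6 appears only in A's list, so A = 6.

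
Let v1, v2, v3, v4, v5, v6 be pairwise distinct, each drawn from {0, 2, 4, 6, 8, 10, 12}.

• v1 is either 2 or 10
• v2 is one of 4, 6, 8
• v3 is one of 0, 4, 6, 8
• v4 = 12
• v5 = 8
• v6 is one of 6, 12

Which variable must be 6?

v4's domain is down to {12}, so v4 = 12. So v6 can't be 12.

v6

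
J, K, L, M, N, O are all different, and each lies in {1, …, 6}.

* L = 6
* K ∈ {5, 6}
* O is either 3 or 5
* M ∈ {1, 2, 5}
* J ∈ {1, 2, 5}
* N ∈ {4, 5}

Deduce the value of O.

3

L's domain is down to {6}, so L = 6. So K can't be 6.
K has just one choice, so K = 5. Eliminate 5 elsewhere: J, M, N, O.
So O = 3.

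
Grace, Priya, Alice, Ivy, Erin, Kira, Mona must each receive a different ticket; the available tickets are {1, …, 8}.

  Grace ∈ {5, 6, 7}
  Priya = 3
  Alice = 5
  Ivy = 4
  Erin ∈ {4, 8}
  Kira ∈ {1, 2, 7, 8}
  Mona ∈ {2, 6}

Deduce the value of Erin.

8

Priya's domain is down to {3}, so Priya = 3.
Alice must be 5 (only option left). Eliminate 5 elsewhere: Grace.
Ivy must be 4 (only option left). Strike 4 from Erin.
So Erin = 8.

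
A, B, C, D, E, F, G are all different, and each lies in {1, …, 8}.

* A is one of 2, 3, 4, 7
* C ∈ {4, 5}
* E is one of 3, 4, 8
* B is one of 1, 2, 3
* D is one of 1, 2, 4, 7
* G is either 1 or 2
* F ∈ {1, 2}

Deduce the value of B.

The 7 variables draw from only 7 values {1, 2, 3, 4, 5, 7, 8}, so each is used; only C can be 5, hence C = 5.
The 6 still-open variables together cover exactly {1, 2, 3, 4, 7, 8} — 6 values for 6 variables — and 8 appears only in E's list, so E = 8.
F and G share exactly the 2 values {1, 2}; by pigeonhole those values go to them, so strike 1, 2 from A, B, D.
So B = 3.

3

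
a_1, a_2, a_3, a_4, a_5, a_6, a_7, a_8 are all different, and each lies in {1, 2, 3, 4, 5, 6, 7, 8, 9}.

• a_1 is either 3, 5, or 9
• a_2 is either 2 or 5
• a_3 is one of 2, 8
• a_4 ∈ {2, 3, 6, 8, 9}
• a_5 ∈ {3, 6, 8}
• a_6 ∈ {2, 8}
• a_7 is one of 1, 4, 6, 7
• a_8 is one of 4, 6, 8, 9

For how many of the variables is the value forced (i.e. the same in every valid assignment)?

a_3 and a_6 share exactly the 2 values {2, 8}; by pigeonhole those values go to them, so strike 2, 8 from a_2, a_4, a_5, a_8.
a_2's domain is down to {5}, so a_2 = 5. Eliminate 5 elsewhere: a_1.
a_1, a_4, a_5 share exactly the 3 values {3, 6, 9}; by pigeonhole those values go to them, so strike 3, 6, 9 from a_7, a_8.
a_8 must be 4 (only option left). Strike 4 from a_7.
Determined: a_2=5, a_8=4. The other variables each still have more than one consistent value. That makes 2.

2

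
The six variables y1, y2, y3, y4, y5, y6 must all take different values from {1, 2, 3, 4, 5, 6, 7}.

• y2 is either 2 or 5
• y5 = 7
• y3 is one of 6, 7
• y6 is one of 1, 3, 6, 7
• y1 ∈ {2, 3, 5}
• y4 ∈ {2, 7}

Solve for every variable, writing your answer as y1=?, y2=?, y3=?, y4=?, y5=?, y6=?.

y5 must be 7 (only option left). Remove 7 from y3, y4, y6.
y3 must be 6 (only option left). Eliminate 6 elsewhere: y6.
y4 has just one choice, so y4 = 2. So y1, y2 can't be 2.
That leaves y2 = 5. Eliminate 5 elsewhere: y1.
y1's domain is down to {3}, so y1 = 3. Eliminate 3 elsewhere: y6.
y6 must be 1 (only option left).

y1=3, y2=5, y3=6, y4=2, y5=7, y6=1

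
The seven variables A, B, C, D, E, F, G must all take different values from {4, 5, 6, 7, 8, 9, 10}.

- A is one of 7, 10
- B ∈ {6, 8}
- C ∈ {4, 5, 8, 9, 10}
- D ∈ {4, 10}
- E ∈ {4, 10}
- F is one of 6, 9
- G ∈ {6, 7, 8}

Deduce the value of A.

7

The 7 variables together cover exactly {4, 5, 6, 7, 8, 9, 10} — 7 values for 7 variables — and 5 appears only in C's list, so C = 5.
The 6 still-open variables draw from only 6 values {4, 6, 7, 8, 9, 10}, so each is used; only F can be 9, hence F = 9.
D and E between them cover only {4, 10} — a naked pair. Remove those values from A.
So A = 7.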